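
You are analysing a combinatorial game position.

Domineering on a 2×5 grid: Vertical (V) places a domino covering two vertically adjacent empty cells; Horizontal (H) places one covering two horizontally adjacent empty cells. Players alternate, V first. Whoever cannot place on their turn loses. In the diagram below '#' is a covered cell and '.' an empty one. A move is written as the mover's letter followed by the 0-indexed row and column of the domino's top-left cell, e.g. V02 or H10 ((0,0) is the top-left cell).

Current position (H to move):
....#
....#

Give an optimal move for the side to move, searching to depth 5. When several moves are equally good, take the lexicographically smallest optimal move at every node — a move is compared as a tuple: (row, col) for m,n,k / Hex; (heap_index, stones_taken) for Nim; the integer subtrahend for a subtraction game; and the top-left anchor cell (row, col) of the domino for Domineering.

[....#/....#] H move#1: H00:-1/##..#/....#, H01:+1/.##.#/....#*, H02:-1/..###/....#, H10:-1/....#/##..#, H11:+1/....#/.##.#, H12:-1/....#/..###
[.##.#/....#] V move#2: V00:-1/###.#/#...#*, V03:-1/.####/...##
[###.#/#...#] H move#3: H11:-1/###.#/###.#, H12:+1/###.#/#.###*
[###.#/#.###] end (terminal -1, V#4); searched ....#/....# to 5

H's best at [....#/....#]: H01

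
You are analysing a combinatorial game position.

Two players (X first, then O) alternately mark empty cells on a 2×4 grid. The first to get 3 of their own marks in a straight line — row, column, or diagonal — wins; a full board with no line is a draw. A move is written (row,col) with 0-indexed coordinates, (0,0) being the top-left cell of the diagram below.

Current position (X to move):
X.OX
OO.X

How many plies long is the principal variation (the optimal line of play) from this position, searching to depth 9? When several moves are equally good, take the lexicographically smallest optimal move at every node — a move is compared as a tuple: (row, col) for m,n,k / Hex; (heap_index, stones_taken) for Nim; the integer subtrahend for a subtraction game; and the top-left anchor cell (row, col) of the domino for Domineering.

PV length from [X.OX/OO.X]: 2 plies

[X.OX/OO.X] X move#1: (0,1):-1/XXOX/OO.X, (1,2):+0/X.OX/OOXX*
[X.OX/OOXX] O move#2: (0,1):+0/XOOX/OOXX*
[XOOX/OOXX] end (terminal +0, X#3); searched X.OX/OO.X to 9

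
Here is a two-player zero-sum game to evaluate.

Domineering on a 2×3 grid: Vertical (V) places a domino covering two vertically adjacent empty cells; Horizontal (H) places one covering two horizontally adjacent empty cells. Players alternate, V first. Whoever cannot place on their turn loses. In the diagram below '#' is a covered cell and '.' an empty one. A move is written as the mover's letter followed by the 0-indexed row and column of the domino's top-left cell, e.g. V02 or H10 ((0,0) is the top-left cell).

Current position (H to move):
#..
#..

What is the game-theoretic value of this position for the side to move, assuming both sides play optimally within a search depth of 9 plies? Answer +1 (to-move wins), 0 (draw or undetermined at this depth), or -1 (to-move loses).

p1 H@[#../#..]: H01[###/#..]+1* H11[#../###]+1
p2 V@[###/#..] terminal -1; root [#../#..] d9

value(#../#.., H) = +1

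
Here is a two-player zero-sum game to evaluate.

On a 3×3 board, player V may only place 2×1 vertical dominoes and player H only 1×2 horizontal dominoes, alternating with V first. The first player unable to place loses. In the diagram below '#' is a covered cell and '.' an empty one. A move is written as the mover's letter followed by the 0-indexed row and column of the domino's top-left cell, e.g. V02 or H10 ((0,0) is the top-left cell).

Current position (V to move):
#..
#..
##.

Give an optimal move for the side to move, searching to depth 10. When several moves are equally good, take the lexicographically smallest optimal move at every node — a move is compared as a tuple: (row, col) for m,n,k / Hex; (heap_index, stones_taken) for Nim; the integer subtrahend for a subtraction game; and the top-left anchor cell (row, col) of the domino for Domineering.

[#../#../##.] V move#1: V01:+1/##./##./##.*, V02:+1/#.#/#.#/##., V12:-1/#../#.#/###
[##./##./##.] end (terminal -1, H#2); searched #../#../##. to 10

V's best at [#../#../##.]: V01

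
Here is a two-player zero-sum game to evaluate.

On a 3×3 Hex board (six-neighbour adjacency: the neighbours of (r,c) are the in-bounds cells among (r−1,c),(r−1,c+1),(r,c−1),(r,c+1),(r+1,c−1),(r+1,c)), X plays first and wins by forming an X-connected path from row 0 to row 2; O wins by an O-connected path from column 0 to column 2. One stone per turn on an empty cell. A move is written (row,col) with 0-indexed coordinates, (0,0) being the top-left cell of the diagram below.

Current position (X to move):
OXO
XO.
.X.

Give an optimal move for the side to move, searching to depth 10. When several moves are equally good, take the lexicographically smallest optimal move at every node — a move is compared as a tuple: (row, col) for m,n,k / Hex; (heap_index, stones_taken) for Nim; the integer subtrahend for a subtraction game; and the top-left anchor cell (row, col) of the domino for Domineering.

X's best at [OXO/XO./.X.]: (2,0)

p1 X@[OXO/XO./.X.]: (1,2)[OXO/XOX/.X.]-1 (2,0)[OXO/XO./XX.]+1* (2,2)[OXO/XO./.XX]-1
p2 O@[OXO/XO./XX.] terminal -1; root [OXO/XO./.X.] d10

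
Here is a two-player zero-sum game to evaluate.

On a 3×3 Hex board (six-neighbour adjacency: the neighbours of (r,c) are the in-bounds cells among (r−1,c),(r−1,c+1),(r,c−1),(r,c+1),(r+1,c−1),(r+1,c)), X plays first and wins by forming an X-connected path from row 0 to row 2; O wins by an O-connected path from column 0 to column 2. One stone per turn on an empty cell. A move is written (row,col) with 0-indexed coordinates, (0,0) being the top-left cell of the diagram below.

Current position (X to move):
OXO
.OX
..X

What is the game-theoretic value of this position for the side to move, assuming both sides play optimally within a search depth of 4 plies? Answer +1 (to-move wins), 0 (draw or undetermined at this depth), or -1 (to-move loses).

[OXO/.OX/..X] X move#1: (1,0):-1/OXO/XOX/..X*, (2,0):-1/OXO/.OX/X.X, (2,1):-1/OXO/.OX/.XX
[OXO/XOX/..X] O move#2: (2,0):+1/OXO/XOX/O.X*, (2,1):-1/OXO/XOX/.OX
[OXO/XOX/O.X] end (terminal -1, X#3); searched OXO/.OX/..X to 4

value(OXO/.OX/..X, X) = -1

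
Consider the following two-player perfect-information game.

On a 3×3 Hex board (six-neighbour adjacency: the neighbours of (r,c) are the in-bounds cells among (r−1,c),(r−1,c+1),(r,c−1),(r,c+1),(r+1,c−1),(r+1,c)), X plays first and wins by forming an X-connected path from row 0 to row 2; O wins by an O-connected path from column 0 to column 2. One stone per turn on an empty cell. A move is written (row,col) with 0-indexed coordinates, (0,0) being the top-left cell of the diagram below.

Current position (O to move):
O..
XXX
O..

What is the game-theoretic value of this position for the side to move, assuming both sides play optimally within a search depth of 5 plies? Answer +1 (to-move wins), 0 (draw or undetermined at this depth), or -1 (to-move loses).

value(O../XXX/O.., O) = -1

p1 O@[O../XXX/O..]: (0,1)[OO./XXX/O..]-1* (0,2)[O.O/XXX/O..]-1 (2,1)[O../XXX/OO.]-1 (2,2)[O../XXX/O.O]-1
p2 X@[OO./XXX/O..]: (0,2)[OOX/XXX/O..]+1* (2,1)[OO./XXX/OX.]-1 (2,2)[OO./XXX/O.X]-1
p3 O@[OOX/XXX/O..]: (2,1)[OOX/XXX/OO.]-1* (2,2)[OOX/XXX/O.O]-1
p4 X@[OOX/XXX/OO.]: (2,2)[OOX/XXX/OOX]+1*
p5 O@[OOX/XXX/OOX] terminal -1; root [O../XXX/O..] d5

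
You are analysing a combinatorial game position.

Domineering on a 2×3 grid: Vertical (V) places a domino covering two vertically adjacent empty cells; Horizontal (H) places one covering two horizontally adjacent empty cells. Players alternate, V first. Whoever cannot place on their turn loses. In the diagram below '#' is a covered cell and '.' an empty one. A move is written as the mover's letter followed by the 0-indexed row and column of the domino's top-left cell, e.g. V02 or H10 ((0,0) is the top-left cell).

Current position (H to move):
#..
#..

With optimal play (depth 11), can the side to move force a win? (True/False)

[#../#..] H move#1: H01:+1/###/#..*, H11:+1/#../###
[###/#..] end (terminal -1, V#2); searched #../#.. to 11

H winning at [#../#..]: True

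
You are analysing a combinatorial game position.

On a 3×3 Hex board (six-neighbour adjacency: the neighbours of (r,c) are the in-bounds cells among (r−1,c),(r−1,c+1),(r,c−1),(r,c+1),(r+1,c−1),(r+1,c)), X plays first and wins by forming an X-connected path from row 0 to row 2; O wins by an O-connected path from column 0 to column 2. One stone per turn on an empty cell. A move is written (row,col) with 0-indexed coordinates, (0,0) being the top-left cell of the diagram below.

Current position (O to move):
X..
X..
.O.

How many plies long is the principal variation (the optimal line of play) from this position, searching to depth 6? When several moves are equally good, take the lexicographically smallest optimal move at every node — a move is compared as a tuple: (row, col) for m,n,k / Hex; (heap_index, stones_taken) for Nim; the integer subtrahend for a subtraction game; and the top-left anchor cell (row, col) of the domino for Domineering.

[X../X../.O.] O move#1: (0,1):-1/XO./X../.O., (0,2):-1/X.O/X../.O., (1,1):-1/X../XO./.O., (1,2):-1/X../X.O/.O., (2,0):+1/X../X../OO.*, (2,2):-1/X../X../.OO
[X../X../OO.] X move#2: (0,1):-1/XX./X../OO.*, (0,2):-1/X.X/X../OO., (1,1):-1/X../XX./OO., (1,2):-1/X../X.X/OO., (2,2):-1/X../X../OOX
[XX./X../OO.] O move#3: (0,2):+1/XXO/X../OO.*, (1,1):+1/XX./XO./OO., (1,2):+1/XX./X.O/OO., (2,2):+1/XX./X../OOO
[XXO/X../OO.] X move#4: (1,1):-1/XXO/XX./OO.*, (1,2):-1/XXO/X.X/OO., (2,2):-1/XXO/X../OOX
[XXO/XX./OO.] O move#5: (1,2):+1/XXO/XXO/OO.*, (2,2):+1/XXO/XX./OOO
[XXO/XXO/OO.] end (terminal -1, X#6); searched X../X../.O. to 6

PV length from [X../X../.O.]: 5 plies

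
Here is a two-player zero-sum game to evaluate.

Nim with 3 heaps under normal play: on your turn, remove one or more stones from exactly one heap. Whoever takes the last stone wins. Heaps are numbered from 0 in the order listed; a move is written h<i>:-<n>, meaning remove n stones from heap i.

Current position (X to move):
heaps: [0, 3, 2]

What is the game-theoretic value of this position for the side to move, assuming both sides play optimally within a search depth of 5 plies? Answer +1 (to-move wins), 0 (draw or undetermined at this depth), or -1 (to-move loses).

value((0,3,2), X) = +1

p1 X@[(0,3,2)]: h1:-1[(0,2,2)]+1* h1:-2[(0,1,2)]-1 h1:-3[(0,0,2)]-1 h2:-1[(0,3,1)]-1 h2:-2[(0,3,0)]-1
p2 O@[(0,2,2)]: h1:-1[(0,1,2)]-1* h1:-2[(0,0,2)]-1 h2:-1[(0,2,1)]-1 h2:-2[(0,2,0)]-1
p3 X@[(0,1,2)]: h1:-1[(0,0,2)]-1 h2:-1[(0,1,1)]+1* h2:-2[(0,1,0)]-1
p4 O@[(0,1,1)]: h1:-1[(0,0,1)]-1* h2:-1[(0,1,0)]-1
p5 X@[(0,0,1)]: h2:-1[(0,0,0)]+1*
p6 O@[(0,0,0)] terminal -1; root [(0,3,2)] d5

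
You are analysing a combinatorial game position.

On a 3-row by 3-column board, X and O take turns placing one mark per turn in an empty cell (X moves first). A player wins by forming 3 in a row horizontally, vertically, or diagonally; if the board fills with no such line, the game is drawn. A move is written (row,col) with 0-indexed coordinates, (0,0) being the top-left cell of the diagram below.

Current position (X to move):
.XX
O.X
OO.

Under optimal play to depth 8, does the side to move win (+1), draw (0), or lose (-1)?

[.XX/O.X/OO.] X move#1: (0,0):+1/XXX/O.X/OO.*, (1,1):-1/.XX/OXX/OO., (2,2):+1/.XX/O.X/OOX
[XXX/O.X/OO.] end (terminal -1, O#2); searched .XX/O.X/OO. to 8

value(.XX/O.X/OO., X) = +1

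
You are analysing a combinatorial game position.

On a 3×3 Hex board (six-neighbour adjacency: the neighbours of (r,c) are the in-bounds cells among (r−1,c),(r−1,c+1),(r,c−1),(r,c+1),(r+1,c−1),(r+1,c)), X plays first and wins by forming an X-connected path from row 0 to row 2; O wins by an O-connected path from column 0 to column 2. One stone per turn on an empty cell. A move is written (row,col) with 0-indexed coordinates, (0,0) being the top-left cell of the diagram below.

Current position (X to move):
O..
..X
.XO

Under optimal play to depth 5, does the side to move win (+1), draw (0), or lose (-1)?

value(O../..X/.XO, X) = +1

[O../..X/.XO] X move#1: (0,1):+1/OX./..X/.XO*, (0,2):+1/O.X/..X/.XO, (1,0):+1/O../X.X/.XO, (1,1):+1/O../.XX/.XO, (2,0):+1/O../..X/XXO
[OX./..X/.XO] O move#2: (0,2):-1/OXO/..X/.XO*, (1,0):-1/OX./O.X/.XO, (1,1):-1/OX./.OX/.XO, (2,0):-1/OX./..X/OXO
[OXO/..X/.XO] X move#3: (1,0):+1/OXO/X.X/.XO*, (1,1):+1/OXO/.XX/.XO, (2,0):+1/OXO/..X/XXO
[OXO/X.X/.XO] O move#4: (1,1):-1/OXO/XOX/.XO*, (2,0):-1/OXO/X.X/OXO
[OXO/XOX/.XO] X move#5: (2,0):+1/OXO/XOX/XXO*
[OXO/XOX/XXO] end (terminal -1, O#6); searched O../..X/.XO to 5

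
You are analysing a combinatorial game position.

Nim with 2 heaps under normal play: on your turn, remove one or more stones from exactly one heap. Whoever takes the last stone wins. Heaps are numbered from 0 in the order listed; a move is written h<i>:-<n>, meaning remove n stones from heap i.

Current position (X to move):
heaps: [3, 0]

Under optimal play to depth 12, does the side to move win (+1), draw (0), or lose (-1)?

[(3,0)] X move#1: h0:-1:-1/(2,0), h0:-2:-1/(1,0), h0:-3:+1/(0,0)*
[(0,0)] end (terminal -1, O#2); searched (3,0) to 12

value((3,0), X) = +1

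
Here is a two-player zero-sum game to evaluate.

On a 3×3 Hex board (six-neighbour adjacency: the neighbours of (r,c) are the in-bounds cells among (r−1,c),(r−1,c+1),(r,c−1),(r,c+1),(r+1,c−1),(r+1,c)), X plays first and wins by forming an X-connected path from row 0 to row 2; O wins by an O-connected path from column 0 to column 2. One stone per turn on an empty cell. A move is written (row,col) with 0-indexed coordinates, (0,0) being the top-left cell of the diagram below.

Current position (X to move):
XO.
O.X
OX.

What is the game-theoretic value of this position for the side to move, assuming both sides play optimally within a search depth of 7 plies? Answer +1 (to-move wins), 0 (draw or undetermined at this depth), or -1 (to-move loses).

p1 X@[XO./O.X/OX.]: (0,2)[XOX/O.X/OX.]+1* (1,1)[XO./OXX/OX.]-1 (2,2)[XO./O.X/OXX]-1
p2 O@[XOX/O.X/OX.] terminal -1; root [XO./O.X/OX.] d7

value(XO./O.X/OX., X) = +1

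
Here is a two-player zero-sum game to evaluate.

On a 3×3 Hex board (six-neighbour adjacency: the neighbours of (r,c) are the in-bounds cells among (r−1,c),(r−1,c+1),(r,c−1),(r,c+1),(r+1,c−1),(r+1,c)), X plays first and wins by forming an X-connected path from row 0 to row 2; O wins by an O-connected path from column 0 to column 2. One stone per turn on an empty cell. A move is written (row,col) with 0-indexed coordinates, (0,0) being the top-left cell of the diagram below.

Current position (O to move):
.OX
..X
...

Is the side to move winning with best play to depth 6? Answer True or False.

ply 1, O at .OX/..X/... | (0,0)=-1→OOX/..X/...*; (1,0)=-1→.OX/O.X/...; (1,1)=-1→.OX/.OX/...; (2,0)=-1→.OX/..X/O..; (2,1)=-1→.OX/..X/.O.; (2,2)=-1→.OX/..X/..O
ply 2, X at OOX/..X/... | (1,0)=+1→OOX/X.X/...*; (1,1)=+1→OOX/.XX/...; (2,0)=+1→OOX/..X/X..; (2,1)=+1→OOX/..X/.X.; (2,2)=+1→OOX/..X/..X
ply 3, O at OOX/X.X/... | (1,1)=-1→OOX/XOX/...*; (2,0)=-1→OOX/X.X/O..; (2,1)=-1→OOX/X.X/.O.; (2,2)=-1→OOX/X.X/..O
ply 4, X at OOX/XOX/... | (2,0)=+1→OOX/XOX/X..*; (2,1)=+1→OOX/XOX/.X.; (2,2)=+1→OOX/XOX/..X
ply 5, O at OOX/XOX/X.. | (2,1)=-1→OOX/XOX/XO.*; (2,2)=-1→OOX/XOX/X.O
ply 6, X at OOX/XOX/XO. | (2,2)=+1→OOX/XOX/XOX*
ply 7: OOX/XOX/XOX is terminal -1 (O); from .OX/..X/... depth 6

O winning at [.OX/..X/...]: False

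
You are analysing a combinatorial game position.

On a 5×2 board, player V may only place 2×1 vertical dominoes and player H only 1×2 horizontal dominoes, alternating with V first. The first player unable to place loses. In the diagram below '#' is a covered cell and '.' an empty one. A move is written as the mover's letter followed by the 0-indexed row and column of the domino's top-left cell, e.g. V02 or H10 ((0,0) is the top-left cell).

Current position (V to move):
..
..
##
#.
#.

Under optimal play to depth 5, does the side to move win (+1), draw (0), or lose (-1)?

value(../../##/#./#., V) = +1

[../../##/#./#.] V move#1: V00:+1/#./#./##/#./#.*, V01:+1/.#/.#/##/#./#., V31:-1/../../##/##/##
[#./#./##/#./#.] end (terminal -1, H#2); searched ../../##/#./#. to 5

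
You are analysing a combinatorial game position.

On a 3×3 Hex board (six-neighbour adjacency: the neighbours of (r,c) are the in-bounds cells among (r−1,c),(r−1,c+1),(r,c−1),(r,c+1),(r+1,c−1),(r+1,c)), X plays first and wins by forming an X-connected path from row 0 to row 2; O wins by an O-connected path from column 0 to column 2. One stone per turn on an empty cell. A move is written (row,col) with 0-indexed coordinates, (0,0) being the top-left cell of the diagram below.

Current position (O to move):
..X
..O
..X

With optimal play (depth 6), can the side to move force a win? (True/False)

O winning at [..X/..O/..X]: True

p1 O@[..X/..O/..X]: (0,0)[O.X/..O/..X]-1 (0,1)[.OX/..O/..X]-1 (1,0)[..X/O.O/..X]-1 (1,1)[..X/.OO/..X]+1* (2,0)[..X/..O/O.X]+1 (2,1)[..X/..O/.OX]-1
p2 X@[..X/.OO/..X]: (0,0)[X.X/.OO/..X]-1* (0,1)[.XX/.OO/..X]-1 (1,0)[..X/XOO/..X]-1 (2,0)[..X/.OO/X.X]-1 (2,1)[..X/.OO/.XX]-1
p3 O@[X.X/.OO/..X]: (0,1)[XOX/.OO/..X]+1* (1,0)[X.X/OOO/..X]+1 (2,0)[X.X/.OO/O.X]+1 (2,1)[X.X/.OO/.OX]+1
p4 X@[XOX/.OO/..X]: (1,0)[XOX/XOO/..X]-1* (2,0)[XOX/.OO/X.X]-1 (2,1)[XOX/.OO/.XX]-1
p5 O@[XOX/XOO/..X]: (2,0)[XOX/XOO/O.X]+1* (2,1)[XOX/XOO/.OX]-1
p6 X@[XOX/XOO/O.X] terminal -1; root [..X/..O/..X] d6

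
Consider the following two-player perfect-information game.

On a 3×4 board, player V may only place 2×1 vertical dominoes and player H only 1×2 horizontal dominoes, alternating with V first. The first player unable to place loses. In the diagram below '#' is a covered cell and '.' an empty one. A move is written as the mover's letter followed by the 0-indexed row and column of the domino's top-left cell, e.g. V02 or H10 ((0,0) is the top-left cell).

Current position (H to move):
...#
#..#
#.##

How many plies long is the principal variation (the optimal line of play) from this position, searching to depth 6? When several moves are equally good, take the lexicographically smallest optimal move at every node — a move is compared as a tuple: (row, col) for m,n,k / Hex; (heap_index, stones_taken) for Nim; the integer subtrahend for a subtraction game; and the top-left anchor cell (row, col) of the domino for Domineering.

[...#/#..#/#.##] H move#1: H00:-1/##.#/#..#/#.##, H01:-1/.###/#..#/#.##, H11:+1/...#/####/#.##*
[...#/####/#.##] end (terminal -1, V#2); searched ...#/#..#/#.## to 6

PV length from [...#/#..#/#.##]: 1 ply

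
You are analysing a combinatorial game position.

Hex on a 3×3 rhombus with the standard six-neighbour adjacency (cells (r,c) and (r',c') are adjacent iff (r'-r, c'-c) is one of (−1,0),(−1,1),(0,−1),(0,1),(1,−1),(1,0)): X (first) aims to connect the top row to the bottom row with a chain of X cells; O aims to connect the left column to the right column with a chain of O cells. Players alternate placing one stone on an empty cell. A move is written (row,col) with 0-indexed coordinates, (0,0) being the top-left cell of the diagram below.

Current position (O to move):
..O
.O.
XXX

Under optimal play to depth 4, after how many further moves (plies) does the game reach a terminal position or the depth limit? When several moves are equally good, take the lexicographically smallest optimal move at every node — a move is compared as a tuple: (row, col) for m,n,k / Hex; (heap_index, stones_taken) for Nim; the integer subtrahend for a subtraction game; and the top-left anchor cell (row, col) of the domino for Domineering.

p1 O@[..O/.O./XXX]: (0,0)[O.O/.O./XXX]+1* (0,1)[.OO/.O./XXX]+1 (1,0)[..O/OO./XXX]+1 (1,2)[..O/.OO/XXX]-1
p2 X@[O.O/.O./XXX]: (0,1)[OXO/.O./XXX]-1* (1,0)[O.O/XO./XXX]-1 (1,2)[O.O/.OX/XXX]-1
p3 O@[OXO/.O./XXX]: (1,0)[OXO/OO./XXX]+1* (1,2)[OXO/.OO/XXX]-1
p4 X@[OXO/OO./XXX] terminal -1; root [..O/.O./XXX] d4

PV length from [..O/.O./XXX]: 3 plies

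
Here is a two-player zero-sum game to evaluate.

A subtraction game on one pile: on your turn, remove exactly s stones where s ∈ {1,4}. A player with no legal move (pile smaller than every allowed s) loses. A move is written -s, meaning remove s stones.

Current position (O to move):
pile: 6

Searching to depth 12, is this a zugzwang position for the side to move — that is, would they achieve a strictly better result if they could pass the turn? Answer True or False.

zugzwang(6, O) = False

[6] O move#1: -1:+1/5*, -4:+1/2
[5] X move#2: -1:-1/4*, -4:-1/1
[4] O move#3: -1:-1/3, -4:+1/0*
[0] end (terminal -1, X#4); searched 6 to 12
if O skipped the turn, X would face:
~ [6] X move#1: -1:+1/5*, -4:+1/2
~ [5] O move#2: -1:-1/4*, -4:-1/1
~ [4] X move#3: -1:-1/3, -4:+1/0*
~ [0] end (terminal -1, O#4); searched 6 to 12
compare (O): move=+1 vs pass=-1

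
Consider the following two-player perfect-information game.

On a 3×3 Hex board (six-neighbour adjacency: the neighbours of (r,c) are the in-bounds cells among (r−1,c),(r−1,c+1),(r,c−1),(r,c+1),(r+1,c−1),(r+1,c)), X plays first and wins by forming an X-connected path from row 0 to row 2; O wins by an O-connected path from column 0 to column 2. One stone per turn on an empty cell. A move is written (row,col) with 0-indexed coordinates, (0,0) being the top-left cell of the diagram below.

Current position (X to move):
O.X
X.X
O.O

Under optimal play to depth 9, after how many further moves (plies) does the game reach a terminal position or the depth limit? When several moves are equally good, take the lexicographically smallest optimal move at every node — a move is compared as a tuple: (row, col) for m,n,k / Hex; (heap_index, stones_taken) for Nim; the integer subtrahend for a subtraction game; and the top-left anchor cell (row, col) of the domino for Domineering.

ply 1, X at O.X/X.X/O.O | (0,1)=-1→OXX/X.X/O.O; (1,1)=-1→O.X/XXX/O.O; (2,1)=+1→O.X/X.X/OXO*
ply 2: O.X/X.X/OXO is terminal -1 (O); from O.X/X.X/O.O depth 9

PV length from [O.X/X.X/O.O]: 1 ply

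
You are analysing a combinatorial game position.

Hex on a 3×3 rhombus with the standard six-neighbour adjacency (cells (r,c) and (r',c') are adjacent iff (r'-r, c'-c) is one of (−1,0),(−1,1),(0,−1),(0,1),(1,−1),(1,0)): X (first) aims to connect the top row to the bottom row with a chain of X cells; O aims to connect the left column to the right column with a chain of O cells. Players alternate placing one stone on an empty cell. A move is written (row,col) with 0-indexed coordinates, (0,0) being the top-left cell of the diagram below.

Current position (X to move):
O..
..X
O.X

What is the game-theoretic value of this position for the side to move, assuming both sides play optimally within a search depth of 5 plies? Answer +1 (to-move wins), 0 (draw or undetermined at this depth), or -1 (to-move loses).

ply 1, X at O../..X/O.X | (0,1)=+1→OX./..X/O.X*; (0,2)=+1→O.X/..X/O.X; (1,0)=-1→O../X.X/O.X; (1,1)=+1→O../.XX/O.X; (2,1)=-1→O../..X/OXX
ply 2, O at OX./..X/O.X | (0,2)=-1→OXO/..X/O.X*; (1,0)=-1→OX./O.X/O.X; (1,1)=-1→OX./.OX/O.X; (2,1)=-1→OX./..X/OOX
ply 3, X at OXO/..X/O.X | (1,0)=-1→OXO/X.X/O.X; (1,1)=+1→OXO/.XX/O.X*; (2,1)=-1→OXO/..X/OXX
ply 4: OXO/.XX/O.X is terminal -1 (O); from O../..X/O.X depth 5

value(O../..X/O.X, X) = +1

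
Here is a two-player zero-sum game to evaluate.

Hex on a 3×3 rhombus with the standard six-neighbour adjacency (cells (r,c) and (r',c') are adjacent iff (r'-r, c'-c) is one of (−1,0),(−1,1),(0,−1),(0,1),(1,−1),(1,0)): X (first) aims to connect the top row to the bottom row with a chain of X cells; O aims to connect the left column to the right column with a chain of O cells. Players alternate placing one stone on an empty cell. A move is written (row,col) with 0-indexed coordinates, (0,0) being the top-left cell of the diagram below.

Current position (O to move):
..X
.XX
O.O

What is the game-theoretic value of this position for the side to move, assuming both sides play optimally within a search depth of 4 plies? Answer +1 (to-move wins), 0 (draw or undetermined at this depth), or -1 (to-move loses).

ply 1, O at ..X/.XX/O.O | (0,0)=-1→O.X/.XX/O.O; (0,1)=-1→.OX/.XX/O.O; (1,0)=-1→..X/OXX/O.O; (2,1)=+1→..X/.XX/OOO*
ply 2: ..X/.XX/OOO is terminal -1 (X); from ..X/.XX/O.O depth 4

value(..X/.XX/O.O, O) = +1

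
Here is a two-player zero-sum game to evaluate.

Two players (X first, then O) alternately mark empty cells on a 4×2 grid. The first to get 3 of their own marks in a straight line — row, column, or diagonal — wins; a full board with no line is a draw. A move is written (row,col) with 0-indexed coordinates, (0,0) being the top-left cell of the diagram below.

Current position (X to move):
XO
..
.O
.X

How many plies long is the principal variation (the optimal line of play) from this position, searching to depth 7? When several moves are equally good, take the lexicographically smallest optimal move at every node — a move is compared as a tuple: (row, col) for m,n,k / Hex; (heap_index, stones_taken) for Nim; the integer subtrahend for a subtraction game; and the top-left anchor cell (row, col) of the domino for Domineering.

[XO/../.O/.X] X move#1: (1,0):-1/XO/X./.O/.X, (1,1):+0/XO/.X/.O/.X*, (2,0):-1/XO/../XO/.X, (3,0):-1/XO/../.O/XX
[XO/.X/.O/.X] O move#2: (1,0):+0/XO/OX/.O/.X*, (2,0):+0/XO/.X/OO/.X, (3,0):+0/XO/.X/.O/OX
[XO/OX/.O/.X] X move#3: (2,0):+0/XO/OX/XO/.X*, (3,0):+0/XO/OX/.O/XX
[XO/OX/XO/.X] O move#4: (3,0):+0/XO/OX/XO/OX*
[XO/OX/XO/OX] end (terminal +0, X#5); searched XO/../.O/.X to 7

PV length from [XO/../.O/.X]: 4 plies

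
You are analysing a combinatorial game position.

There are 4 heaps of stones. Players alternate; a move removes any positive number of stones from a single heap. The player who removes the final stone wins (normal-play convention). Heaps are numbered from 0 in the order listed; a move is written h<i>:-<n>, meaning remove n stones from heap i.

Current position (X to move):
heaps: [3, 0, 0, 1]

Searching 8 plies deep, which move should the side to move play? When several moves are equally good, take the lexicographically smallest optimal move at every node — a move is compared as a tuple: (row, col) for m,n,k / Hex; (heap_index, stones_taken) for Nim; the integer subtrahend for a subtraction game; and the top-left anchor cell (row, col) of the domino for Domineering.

X's best at [(3,0,0,1)]: h0:-2

ply 1, X at (3,0,0,1) | h0:-1=-1→(2,0,0,1); h0:-2=+1→(1,0,0,1)*; h0:-3=-1→(0,0,0,1); h3:-1=-1→(3,0,0,0)
ply 2, O at (1,0,0,1) | h0:-1=-1→(0,0,0,1)*; h3:-1=-1→(1,0,0,0)
ply 3, X at (0,0,0,1) | h3:-1=+1→(0,0,0,0)*
ply 4: (0,0,0,0) is terminal -1 (O); from (3,0,0,1) depth 8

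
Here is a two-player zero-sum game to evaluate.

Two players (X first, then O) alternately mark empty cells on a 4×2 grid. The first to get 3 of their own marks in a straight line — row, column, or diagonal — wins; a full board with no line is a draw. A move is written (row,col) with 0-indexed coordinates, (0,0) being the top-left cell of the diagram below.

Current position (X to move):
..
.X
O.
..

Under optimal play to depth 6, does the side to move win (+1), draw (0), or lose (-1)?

value(../.X/O./.., X) = +1

p1 X@[../.X/O./..]: (0,0)[X./.X/O./..]+0 (0,1)[.X/.X/O./..]+0 (1,0)[../XX/O./..]+0 (2,1)[../.X/OX/..]+1* (3,0)[../.X/O./X.]+0 (3,1)[../.X/O./.X]+0
p2 O@[../.X/OX/..]: (0,0)[O./.X/OX/..]-1* (0,1)[.O/.X/OX/..]-1 (1,0)[../OX/OX/..]-1 (3,0)[../.X/OX/O.]-1 (3,1)[../.X/OX/.O]-1
p3 X@[O./.X/OX/..]: (0,1)[OX/.X/OX/..]+1* (1,0)[O./XX/OX/..]+1 (3,0)[O./.X/OX/X.]-1 (3,1)[O./.X/OX/.X]+1
p4 O@[OX/.X/OX/..] terminal -1; root [../.X/O./..] d6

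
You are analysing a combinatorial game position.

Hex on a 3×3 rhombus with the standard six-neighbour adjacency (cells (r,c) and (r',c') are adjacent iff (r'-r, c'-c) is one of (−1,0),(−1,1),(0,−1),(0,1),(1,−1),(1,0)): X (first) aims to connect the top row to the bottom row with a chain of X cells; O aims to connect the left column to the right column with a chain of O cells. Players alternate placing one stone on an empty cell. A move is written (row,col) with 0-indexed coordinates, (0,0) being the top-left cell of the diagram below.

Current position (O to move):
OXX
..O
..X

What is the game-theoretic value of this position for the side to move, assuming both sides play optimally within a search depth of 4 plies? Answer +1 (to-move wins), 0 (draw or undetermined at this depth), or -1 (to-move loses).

ply 1, O at OXX/..O/..X | (1,0)=-1→OXX/O.O/..X; (1,1)=+1→OXX/.OO/..X*; (2,0)=+1→OXX/..O/O.X; (2,1)=-1→OXX/..O/.OX
ply 2, X at OXX/.OO/..X | (1,0)=-1→OXX/XOO/..X*; (2,0)=-1→OXX/.OO/X.X; (2,1)=-1→OXX/.OO/.XX
ply 3, O at OXX/XOO/..X | (2,0)=+1→OXX/XOO/O.X*; (2,1)=-1→OXX/XOO/.OX
ply 4: OXX/XOO/O.X is terminal -1 (X); from OXX/..O/..X depth 4

value(OXX/..O/..X, O) = +1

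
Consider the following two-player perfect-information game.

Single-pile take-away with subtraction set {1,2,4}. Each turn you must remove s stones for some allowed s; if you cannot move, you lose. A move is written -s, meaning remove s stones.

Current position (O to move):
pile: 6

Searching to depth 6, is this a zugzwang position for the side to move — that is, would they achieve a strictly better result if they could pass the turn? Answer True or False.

zugzwang(6, O) = True

[6] O move#1: -1:-1/5*, -2:-1/4, -4:-1/2
[5] X move#2: -1:-1/4, -2:+1/3*, -4:-1/1
[3] O move#3: -1:-1/2*, -2:-1/1
[2] X move#4: -1:-1/1, -2:+1/0*
[0] end (terminal -1, O#5); searched 6 to 6
suppose O passes — search the same position with X to move:
pass> [6] X move#1: -1:-1/5*, -2:-1/4, -4:-1/2
pass> [5] O move#2: -1:-1/4, -2:+1/3*, -4:-1/1
pass> [3] X move#3: -1:-1/2*, -2:-1/1
pass> [2] O move#4: -1:-1/1, -2:+1/0*
pass> [0] end (terminal -1, X#5); searched 6 to 6
for O: play -1, pass +1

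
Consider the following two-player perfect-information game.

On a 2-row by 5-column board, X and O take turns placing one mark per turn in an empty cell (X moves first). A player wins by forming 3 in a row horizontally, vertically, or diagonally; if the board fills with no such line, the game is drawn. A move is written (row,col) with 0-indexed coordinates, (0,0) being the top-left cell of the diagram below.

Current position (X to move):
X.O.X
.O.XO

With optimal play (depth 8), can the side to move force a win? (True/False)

X winning at [X.O.X/.O.XO]: False

p1 X@[X.O.X/.O.XO]: (0,1)[XXO.X/.O.XO]+0* (0,3)[X.OXX/.O.XO]+0 (1,0)[X.O.X/XO.XO]+0 (1,2)[X.O.X/.OXXO]+0
p2 O@[XXO.X/.O.XO]: (0,3)[XXOOX/.O.XO]+0* (1,0)[XXO.X/OO.XO]+0 (1,2)[XXO.X/.OOXO]+0
p3 X@[XXOOX/.O.XO]: (1,0)[XXOOX/XO.XO]+0* (1,2)[XXOOX/.OXXO]+0
p4 O@[XXOOX/XO.XO]: (1,2)[XXOOX/XOOXO]+0*
p5 X@[XXOOX/XOOXO] terminal +0; root [X.O.X/.O.XO] d8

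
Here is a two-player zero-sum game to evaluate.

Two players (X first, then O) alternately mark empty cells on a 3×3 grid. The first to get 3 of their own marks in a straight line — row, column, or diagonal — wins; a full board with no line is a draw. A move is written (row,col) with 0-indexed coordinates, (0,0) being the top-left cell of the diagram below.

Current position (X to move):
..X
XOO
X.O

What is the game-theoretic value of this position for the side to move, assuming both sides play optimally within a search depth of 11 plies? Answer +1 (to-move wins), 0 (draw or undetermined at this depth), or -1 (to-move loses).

ply 1, X at ..X/XOO/X.O | (0,0)=+1→X.X/XOO/X.O*; (0,1)=-1→.XX/XOO/X.O; (2,1)=-1→..X/XOO/XXO
ply 2: X.X/XOO/X.O is terminal -1 (O); from ..X/XOO/X.O depth 11

value(..X/XOO/X.O, X) = +1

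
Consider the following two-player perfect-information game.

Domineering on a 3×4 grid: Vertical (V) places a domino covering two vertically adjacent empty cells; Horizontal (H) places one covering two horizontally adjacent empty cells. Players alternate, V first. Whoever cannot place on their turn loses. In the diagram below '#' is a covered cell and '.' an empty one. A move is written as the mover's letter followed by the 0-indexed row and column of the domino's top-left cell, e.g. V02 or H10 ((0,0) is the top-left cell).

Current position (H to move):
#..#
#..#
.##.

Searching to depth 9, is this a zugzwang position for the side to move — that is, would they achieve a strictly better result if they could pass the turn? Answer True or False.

zugzwang(#..#/#..#/.##., H) = False

ply 1, H at #..#/#..#/.##. | H01=+1→####/#..#/.##.*; H11=+1→#..#/####/.##.
ply 2: ####/#..#/.##. is terminal -1 (V); from #..#/#..#/.##. depth 9
pass branch (V moves first from the same position):
  | ply 1, V at #..#/#..#/.##. | V01=+1→##.#/##.#/.##.*; V02=+1→#.##/#.##/.##.
  | ply 2: ##.#/##.#/.##. is terminal -1 (H); from #..#/#..#/.##. depth 9
H moving scores +1; H passing scores -1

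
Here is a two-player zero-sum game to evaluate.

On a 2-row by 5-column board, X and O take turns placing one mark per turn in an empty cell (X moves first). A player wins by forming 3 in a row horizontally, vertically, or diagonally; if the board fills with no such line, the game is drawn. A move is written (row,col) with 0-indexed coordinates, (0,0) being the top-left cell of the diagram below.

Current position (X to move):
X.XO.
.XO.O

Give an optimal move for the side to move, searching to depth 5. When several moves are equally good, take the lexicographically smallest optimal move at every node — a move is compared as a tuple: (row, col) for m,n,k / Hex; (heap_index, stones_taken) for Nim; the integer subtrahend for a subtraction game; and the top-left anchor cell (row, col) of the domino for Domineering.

X's best at [X.XO./.XO.O]: (0,1)

p1 X@[X.XO./.XO.O]: (0,1)[XXXO./.XO.O]+1* (0,4)[X.XOX/.XO.O]-1 (1,0)[X.XO./XXO.O]-1 (1,3)[X.XO./.XOXO]+0
p2 O@[XXXO./.XO.O] terminal -1; root [X.XO./.XO.O] d5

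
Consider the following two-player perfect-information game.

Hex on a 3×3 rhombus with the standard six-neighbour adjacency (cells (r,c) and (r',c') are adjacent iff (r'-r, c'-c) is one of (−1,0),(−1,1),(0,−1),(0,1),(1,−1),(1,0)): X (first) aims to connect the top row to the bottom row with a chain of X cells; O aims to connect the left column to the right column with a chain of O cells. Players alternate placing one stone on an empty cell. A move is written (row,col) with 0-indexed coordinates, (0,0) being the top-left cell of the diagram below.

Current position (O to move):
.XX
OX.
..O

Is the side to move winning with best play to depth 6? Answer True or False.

ply 1, O at .XX/OX./..O | (0,0)=-1→OXX/OX./..O*; (1,2)=-1→.XX/OXO/..O; (2,0)=-1→.XX/OX./O.O; (2,1)=-1→.XX/OX./.OO
ply 2, X at OXX/OX./..O | (1,2)=+1→OXX/OXX/..O*; (2,0)=+1→OXX/OX./X.O; (2,1)=+1→OXX/OX./.XO
ply 3, O at OXX/OXX/..O | (2,0)=-1→OXX/OXX/O.O*; (2,1)=-1→OXX/OXX/.OO
ply 4, X at OXX/OXX/O.O | (2,1)=+1→OXX/OXX/OXO*
ply 5: OXX/OXX/OXO is terminal -1 (O); from .XX/OX./..O depth 6

O winning at [.XX/OX./..O]: False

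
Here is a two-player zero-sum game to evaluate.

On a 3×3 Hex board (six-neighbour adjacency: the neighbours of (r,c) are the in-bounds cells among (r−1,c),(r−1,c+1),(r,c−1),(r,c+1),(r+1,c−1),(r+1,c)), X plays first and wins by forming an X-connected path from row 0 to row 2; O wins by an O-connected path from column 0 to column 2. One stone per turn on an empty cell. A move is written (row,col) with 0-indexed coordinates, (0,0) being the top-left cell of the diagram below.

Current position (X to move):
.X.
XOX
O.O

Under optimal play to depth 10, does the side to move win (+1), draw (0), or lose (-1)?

value(.X./XOX/O.O, X) = -1

ply 1, X at .X./XOX/O.O | (0,0)=-1→XX./XOX/O.O*; (0,2)=-1→.XX/XOX/O.O; (2,1)=-1→.X./XOX/OXO
ply 2, O at XX./XOX/O.O | (0,2)=+1→XXO/XOX/O.O*; (2,1)=+1→XX./XOX/OOO
ply 3: XXO/XOX/O.O is terminal -1 (X); from .X./XOX/O.O depth 10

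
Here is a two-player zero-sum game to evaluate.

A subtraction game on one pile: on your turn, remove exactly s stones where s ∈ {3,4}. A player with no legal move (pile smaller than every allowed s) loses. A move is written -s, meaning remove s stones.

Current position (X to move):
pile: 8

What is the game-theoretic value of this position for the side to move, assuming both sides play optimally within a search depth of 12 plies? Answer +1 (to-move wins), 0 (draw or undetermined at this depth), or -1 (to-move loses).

p1 X@[8]: -3[5]-1* -4[4]-1
p2 O@[5]: -3[2]+1* -4[1]+1
p3 X@[2] terminal -1; root [8] d12

value(8, X) = -1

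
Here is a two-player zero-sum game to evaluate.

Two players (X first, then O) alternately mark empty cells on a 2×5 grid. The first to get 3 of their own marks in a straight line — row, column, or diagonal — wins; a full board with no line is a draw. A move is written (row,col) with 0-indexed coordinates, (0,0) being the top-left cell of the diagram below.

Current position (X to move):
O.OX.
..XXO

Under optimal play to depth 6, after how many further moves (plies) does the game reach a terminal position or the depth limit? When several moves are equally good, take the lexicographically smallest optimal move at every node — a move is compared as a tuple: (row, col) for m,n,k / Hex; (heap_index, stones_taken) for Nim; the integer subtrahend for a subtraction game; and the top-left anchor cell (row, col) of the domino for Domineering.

PV length from [O.OX./..XXO]: 1 ply

ply 1, X at O.OX./..XXO | (0,1)=+0→OXOX./..XXO; (0,4)=-1→O.OXX/..XXO; (1,0)=-1→O.OX./X.XXO; (1,1)=+1→O.OX./.XXXO*
ply 2: O.OX./.XXXO is terminal -1 (O); from O.OX./..XXO depth 6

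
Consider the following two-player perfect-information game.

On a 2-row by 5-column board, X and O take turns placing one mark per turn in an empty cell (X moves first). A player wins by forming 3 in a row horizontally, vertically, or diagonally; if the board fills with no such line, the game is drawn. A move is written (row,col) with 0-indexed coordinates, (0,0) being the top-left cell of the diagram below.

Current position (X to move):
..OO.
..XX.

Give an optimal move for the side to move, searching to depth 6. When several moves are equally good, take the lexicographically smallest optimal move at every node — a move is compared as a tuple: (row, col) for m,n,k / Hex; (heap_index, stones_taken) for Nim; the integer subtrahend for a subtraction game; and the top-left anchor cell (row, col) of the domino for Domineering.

p1 X@[..OO./..XX.]: (0,0)[X.OO./..XX.]-1 (0,1)[.XOO./..XX.]-1 (0,4)[..OOX/..XX.]-1 (1,0)[..OO./X.XX.]-1 (1,1)[..OO./.XXX.]+1* (1,4)[..OO./..XXX]+1
p2 O@[..OO./.XXX.] terminal -1; root [..OO./..XX.] d6

X's best at [..OO./..XX.]: (1,1)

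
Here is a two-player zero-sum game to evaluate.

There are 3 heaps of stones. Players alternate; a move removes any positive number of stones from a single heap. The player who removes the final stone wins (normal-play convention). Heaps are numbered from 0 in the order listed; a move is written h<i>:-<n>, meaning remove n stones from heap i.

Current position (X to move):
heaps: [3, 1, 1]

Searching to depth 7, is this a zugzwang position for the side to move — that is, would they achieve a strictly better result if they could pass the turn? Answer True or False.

zugzwang((3,1,1), X) = False

[(3,1,1)] X move#1: h0:-1:-1/(2,1,1), h0:-2:-1/(1,1,1), h0:-3:+1/(0,1,1)*, h1:-1:-1/(3,0,1), h2:-1:-1/(3,1,0)
[(0,1,1)] O move#2: h1:-1:-1/(0,0,1)*, h2:-1:-1/(0,1,0)
[(0,0,1)] X move#3: h2:-1:+1/(0,0,0)*
[(0,0,0)] end (terminal -1, O#4); searched (3,1,1) to 7
if X skipped the turn, O would face:
~ [(3,1,1)] O move#1: h0:-1:-1/(2,1,1), h0:-2:-1/(1,1,1), h0:-3:+1/(0,1,1)*, h1:-1:-1/(3,0,1), h2:-1:-1/(3,1,0)
~ [(0,1,1)] X move#2: h1:-1:-1/(0,0,1)*, h2:-1:-1/(0,1,0)
~ [(0,0,1)] O move#3: h2:-1:+1/(0,0,0)*
~ [(0,0,0)] end (terminal -1, X#4); searched (3,1,1) to 7
compare (X): move=+1 vs pass=-1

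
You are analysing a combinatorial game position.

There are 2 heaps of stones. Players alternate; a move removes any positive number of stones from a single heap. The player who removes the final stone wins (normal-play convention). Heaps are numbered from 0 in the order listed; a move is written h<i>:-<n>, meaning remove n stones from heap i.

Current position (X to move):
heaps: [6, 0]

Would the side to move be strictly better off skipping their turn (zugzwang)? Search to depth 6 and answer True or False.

[(6,0)] X move#1: h0:-1:-1/(5,0), h0:-2:-1/(4,0), h0:-3:-1/(3,0), h0:-4:-1/(2,0), h0:-5:-1/(1,0), h0:-6:+1/(0,0)*
[(0,0)] end (terminal -1, O#2); searched (6,0) to 6
suppose X passes — search the same position with O to move:
pass> [(6,0)] O move#1: h0:-1:-1/(5,0), h0:-2:-1/(4,0), h0:-3:-1/(3,0), h0:-4:-1/(2,0), h0:-5:-1/(1,0), h0:-6:+1/(0,0)*
pass> [(0,0)] end (terminal -1, X#2); searched (6,0) to 6
for X: play +1, pass -1

zugzwang((6,0), X) = False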